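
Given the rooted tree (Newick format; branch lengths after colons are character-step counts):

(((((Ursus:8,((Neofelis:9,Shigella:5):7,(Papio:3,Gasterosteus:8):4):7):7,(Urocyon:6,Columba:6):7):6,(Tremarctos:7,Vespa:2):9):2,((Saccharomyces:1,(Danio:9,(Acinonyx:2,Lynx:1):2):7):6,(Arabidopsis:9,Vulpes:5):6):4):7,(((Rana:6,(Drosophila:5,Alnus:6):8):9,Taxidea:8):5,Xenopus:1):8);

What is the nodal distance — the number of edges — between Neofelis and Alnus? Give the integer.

12

The MRCA of Neofelis and Alnus is the root of the tree.
From Neofelis up to that node: 7 branches. From Alnus up to the same node: 5 branches. Total: 7 + 5 = 12.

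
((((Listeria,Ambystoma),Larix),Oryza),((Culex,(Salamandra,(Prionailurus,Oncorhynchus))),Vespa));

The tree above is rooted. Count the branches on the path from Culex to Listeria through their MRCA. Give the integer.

The MRCA of Culex and Listeria is the root of the tree.
From Culex up to that node: 3 branches. From Listeria up to the same node: 4 branches. Total: 3 + 4 = 7.

7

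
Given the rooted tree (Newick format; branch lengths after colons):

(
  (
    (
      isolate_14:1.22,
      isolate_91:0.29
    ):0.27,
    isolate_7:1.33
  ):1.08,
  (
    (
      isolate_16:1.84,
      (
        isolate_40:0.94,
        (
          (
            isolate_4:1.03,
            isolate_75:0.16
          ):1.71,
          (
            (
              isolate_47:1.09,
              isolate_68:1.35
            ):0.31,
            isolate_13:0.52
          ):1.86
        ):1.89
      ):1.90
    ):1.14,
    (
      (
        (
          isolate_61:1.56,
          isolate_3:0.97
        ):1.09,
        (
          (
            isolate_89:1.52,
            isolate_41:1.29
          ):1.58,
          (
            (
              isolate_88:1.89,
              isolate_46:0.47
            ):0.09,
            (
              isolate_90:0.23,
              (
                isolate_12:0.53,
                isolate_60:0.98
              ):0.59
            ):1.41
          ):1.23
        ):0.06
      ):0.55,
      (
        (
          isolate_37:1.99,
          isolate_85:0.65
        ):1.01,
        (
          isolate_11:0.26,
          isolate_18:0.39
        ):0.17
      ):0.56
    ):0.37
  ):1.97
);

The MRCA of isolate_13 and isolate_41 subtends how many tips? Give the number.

The MRCA of isolate_13 and isolate_41 is the node subtending ((isolate_16,(isolate_40,((isolate_4,isolate_75),((isolate_47,isolate_68),isolate_13)))),(((isolate_61,isolate_3),((isolate_89,isolate_41),((isolate_88,isolate_46),(isolate_90,(isolate_12,isolate_60))))),((isolate_37,isolate_85),(isolate_11,isolate_18)))).
That clade contains 20 terminal taxa: isolate_11, isolate_12, isolate_13, isolate_16, isolate_18, isolate_3, isolate_37, isolate_4, isolate_40, isolate_41, isolate_46, isolate_47, isolate_60, isolate_61, isolate_68, isolate_75, isolate_85, isolate_88, isolate_89, isolate_90.

20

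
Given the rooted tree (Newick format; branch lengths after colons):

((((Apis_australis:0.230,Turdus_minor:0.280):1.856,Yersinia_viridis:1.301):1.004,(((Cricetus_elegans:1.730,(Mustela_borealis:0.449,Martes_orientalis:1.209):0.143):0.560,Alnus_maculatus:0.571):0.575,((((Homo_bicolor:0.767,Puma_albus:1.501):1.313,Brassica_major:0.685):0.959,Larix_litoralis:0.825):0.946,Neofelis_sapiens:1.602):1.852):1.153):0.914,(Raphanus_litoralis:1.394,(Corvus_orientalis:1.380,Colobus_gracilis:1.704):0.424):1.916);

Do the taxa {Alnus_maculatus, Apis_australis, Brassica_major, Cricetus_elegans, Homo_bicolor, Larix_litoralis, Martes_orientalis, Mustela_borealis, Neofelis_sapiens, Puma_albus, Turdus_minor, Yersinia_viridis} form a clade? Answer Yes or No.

The most recent common ancestor of these taxa subtends (((Apis_australis,Turdus_minor),Yersinia_viridis),(((Cricetus_elegans,(Mustela_borealis,Martes_orientalis)),Alnus_maculatus),((((Homo_bicolor,Puma_albus),Brassica_major),Larix_litoralis),Neofelis_sapiens))).
That clade has exactly 12 tips — every listed taxon and nothing else — so the group is monophyletic.

Yes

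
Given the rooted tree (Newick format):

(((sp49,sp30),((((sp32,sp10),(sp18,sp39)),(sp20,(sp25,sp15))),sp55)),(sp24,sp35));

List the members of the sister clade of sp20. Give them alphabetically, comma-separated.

sp20 attaches to the tree at the node subtending (sp20,(sp25,sp15)).
The other lineage descending from that same node — the sister group — is (sp25,sp15); its 2 tips in alphabetical order are the answer.

sp15, sp25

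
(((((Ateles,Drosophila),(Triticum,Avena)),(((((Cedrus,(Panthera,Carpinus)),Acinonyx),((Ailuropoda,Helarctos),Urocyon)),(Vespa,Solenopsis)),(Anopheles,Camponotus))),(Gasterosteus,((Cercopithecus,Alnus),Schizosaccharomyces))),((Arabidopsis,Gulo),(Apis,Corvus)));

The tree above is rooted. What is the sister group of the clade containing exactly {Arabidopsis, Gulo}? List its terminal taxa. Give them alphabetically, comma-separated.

The clade containing exactly {Arabidopsis, Gulo} attaches to the tree at the node subtending ((Arabidopsis,Gulo),(Apis,Corvus)).
The other lineage descending from that same node — the sister group — is (Apis,Corvus); its 2 tips in alphabetical order are the answer.

Apis, Corvus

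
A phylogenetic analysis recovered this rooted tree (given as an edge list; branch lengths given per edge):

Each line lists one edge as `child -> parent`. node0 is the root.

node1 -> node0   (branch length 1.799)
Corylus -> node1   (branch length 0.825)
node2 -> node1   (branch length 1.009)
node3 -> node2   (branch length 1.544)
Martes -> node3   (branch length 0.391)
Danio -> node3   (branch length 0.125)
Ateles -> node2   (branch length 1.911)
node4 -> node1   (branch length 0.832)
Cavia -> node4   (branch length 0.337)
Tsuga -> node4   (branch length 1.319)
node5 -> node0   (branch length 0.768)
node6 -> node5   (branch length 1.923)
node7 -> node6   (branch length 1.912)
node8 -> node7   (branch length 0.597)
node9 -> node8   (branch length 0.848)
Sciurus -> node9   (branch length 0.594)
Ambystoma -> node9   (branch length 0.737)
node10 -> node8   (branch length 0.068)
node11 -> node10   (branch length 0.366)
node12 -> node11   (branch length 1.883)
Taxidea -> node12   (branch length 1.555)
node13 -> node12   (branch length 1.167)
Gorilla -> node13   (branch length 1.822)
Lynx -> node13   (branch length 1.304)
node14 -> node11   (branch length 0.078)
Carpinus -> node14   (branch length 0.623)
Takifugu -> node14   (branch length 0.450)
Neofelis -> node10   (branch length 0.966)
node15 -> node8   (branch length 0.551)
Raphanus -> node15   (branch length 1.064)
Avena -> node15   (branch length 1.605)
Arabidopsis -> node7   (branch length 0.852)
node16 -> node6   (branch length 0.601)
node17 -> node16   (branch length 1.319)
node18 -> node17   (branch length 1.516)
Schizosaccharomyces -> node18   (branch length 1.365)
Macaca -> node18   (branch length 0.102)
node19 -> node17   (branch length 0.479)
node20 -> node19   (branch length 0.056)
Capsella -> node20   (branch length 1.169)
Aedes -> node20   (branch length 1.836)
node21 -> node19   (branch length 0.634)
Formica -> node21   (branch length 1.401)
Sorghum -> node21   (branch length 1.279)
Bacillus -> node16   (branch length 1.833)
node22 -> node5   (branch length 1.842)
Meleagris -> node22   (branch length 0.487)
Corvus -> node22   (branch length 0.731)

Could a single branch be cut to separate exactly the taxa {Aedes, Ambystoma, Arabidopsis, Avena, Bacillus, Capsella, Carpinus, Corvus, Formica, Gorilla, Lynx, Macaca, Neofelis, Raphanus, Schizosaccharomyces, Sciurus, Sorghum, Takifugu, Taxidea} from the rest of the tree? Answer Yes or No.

The MRCA of the listed taxa subtends (((((Sciurus,Ambystoma),(((Taxidea,(Gorilla,Lynx)),(Carpinus,Takifugu)),Neofelis),(Raphanus,Avena)),Arabidopsis),(((Schizosaccharomyces,Macaca),((Capsella,Aedes),(Formica,Sorghum))),Bacillus)),(Meleagris,Corvus)).
That clade also contains Meleagris, which is not in the proposed group, so the group is not monophyletic.

No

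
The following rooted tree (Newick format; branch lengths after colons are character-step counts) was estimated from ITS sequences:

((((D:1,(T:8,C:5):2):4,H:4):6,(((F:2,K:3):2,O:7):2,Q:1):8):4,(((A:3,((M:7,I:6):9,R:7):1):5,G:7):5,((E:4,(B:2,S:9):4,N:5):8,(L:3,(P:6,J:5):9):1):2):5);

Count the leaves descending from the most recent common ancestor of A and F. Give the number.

20

The MRCA of A and F is the root, so the clade is the entire tree.
That clade contains 20 terminal taxa: A, B, C, D, E, F, G, H, I, J, K, L, M, N, O, P, Q, R, S, T.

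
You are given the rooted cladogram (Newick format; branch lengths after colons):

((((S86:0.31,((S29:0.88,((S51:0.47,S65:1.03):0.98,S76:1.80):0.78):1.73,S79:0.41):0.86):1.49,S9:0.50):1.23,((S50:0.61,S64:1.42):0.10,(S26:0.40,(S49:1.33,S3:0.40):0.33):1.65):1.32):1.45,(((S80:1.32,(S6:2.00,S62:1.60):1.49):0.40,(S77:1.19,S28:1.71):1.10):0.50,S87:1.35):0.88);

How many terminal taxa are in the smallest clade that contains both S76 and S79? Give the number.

5

The MRCA of S76 and S79 is the node subtending ((S29,((S51,S65),S76)),S79).
That clade contains 5 terminal taxa: S29, S51, S65, S76, S79.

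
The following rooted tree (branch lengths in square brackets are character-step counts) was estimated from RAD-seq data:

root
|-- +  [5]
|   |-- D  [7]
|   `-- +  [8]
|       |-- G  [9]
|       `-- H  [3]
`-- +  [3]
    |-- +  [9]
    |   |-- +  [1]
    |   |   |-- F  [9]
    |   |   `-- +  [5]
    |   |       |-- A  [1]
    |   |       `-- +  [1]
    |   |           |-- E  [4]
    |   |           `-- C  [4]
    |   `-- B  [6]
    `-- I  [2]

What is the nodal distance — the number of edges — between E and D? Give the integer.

8

The MRCA of E and D is the root of the tree.
From E up to that node: 6 branches. From D up to the same node: 2 branches. Total: 6 + 2 = 8.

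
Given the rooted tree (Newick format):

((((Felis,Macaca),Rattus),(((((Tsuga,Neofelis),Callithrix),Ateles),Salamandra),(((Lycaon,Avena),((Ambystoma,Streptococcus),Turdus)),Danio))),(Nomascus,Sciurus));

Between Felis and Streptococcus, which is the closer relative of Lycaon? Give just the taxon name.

Streptococcus

The MRCA of Lycaon and Streptococcus subtends ((Lycaon,Avena),((Ambystoma,Streptococcus),Turdus)) (5 taxa).
The MRCA of Lycaon and Felis subtends (((Felis,Macaca),Rattus),(((((Tsuga,Neofelis),Callithrix),Ateles),Salamandra),(((Lycaon,Avena),((Ambystoma,Streptococcus),Turdus)),Danio))) (14 taxa).
The first is nested inside the second, so Lycaon shares a more recent common ancestor with Streptococcus.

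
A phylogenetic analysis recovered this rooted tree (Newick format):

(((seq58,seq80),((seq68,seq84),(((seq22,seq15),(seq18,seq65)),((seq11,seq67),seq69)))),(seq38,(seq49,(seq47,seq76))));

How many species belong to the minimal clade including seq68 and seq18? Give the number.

The MRCA of seq68 and seq18 is the node subtending ((seq68,seq84),(((seq22,seq15),(seq18,seq65)),((seq11,seq67),seq69))).
That clade contains 9 terminal taxa: seq11, seq15, seq18, seq22, seq65, seq67, seq68, seq69, seq84.

9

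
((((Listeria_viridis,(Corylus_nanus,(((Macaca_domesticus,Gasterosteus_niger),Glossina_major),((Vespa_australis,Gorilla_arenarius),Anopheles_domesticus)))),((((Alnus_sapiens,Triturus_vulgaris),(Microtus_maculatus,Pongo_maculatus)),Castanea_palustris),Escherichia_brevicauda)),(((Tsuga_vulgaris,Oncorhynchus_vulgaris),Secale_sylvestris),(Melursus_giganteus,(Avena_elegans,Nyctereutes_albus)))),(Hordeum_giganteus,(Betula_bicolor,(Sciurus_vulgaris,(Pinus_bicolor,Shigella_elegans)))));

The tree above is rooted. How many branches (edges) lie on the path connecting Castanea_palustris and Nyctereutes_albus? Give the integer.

8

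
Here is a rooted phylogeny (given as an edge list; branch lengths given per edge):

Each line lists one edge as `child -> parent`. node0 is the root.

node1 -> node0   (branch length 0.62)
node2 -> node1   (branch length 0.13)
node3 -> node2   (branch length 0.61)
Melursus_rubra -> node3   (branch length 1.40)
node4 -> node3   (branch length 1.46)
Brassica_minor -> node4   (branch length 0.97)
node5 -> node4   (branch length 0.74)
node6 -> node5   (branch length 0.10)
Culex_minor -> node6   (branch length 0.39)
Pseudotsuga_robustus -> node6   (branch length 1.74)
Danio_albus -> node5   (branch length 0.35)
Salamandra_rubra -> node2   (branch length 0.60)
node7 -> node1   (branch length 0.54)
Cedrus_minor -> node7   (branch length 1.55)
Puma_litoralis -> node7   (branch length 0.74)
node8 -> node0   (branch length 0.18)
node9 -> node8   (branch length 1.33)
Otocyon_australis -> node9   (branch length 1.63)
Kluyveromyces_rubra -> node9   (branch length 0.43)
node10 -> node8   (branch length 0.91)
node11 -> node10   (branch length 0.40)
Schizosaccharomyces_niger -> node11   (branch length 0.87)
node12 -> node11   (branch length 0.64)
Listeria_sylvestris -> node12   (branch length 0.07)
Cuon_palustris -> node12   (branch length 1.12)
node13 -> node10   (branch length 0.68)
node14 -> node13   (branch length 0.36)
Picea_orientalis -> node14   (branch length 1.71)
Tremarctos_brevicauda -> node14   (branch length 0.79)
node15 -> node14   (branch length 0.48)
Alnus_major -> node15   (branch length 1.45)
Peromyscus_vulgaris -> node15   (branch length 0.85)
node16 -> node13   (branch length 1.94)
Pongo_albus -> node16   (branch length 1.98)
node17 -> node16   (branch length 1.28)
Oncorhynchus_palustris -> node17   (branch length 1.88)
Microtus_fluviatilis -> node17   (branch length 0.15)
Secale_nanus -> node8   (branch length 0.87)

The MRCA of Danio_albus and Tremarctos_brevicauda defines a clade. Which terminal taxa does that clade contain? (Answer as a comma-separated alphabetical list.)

Tracing Danio_albus: it sits inside ((Culex_minor,Pseudotsuga_robustus),Danio_albus).
Tracing Tremarctos_brevicauda: it sits inside (Picea_orientalis,Tremarctos_brevicauda,(Alnus_major,Peromyscus_vulgaris)).
The smallest clade enclosing both is the whole tree (their MRCA is the root), so the answer is all 21 tips in alphabetical order.

Alnus_major, Brassica_minor, Cedrus_minor, Culex_minor, Cuon_palustris, Danio_albus, Kluyveromyces_rubra, Listeria_sylvestris, Melursus_rubra, Microtus_fluviatilis, Oncorhynchus_palustris, Otocyon_australis, Peromyscus_vulgaris, Picea_orientalis, Pongo_albus, Pseudotsuga_robustus, Puma_litoralis, Salamandra_rubra, Schizosaccharomyces_niger, Secale_nanus, Tremarctos_brevicauda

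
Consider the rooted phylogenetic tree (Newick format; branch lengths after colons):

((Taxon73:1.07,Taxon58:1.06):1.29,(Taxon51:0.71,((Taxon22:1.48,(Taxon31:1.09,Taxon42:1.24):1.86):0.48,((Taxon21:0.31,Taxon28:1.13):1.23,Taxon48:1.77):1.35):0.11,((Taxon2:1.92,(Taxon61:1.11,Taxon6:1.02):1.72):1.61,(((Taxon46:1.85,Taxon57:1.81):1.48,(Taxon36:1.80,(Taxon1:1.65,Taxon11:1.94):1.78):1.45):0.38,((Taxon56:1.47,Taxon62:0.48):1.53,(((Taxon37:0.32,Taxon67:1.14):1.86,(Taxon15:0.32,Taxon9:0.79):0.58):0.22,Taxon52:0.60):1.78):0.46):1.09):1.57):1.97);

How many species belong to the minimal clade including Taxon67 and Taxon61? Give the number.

15

The MRCA of Taxon67 and Taxon61 is the node subtending ((Taxon2,(Taxon61,Taxon6)),(((Taxon46,Taxon57),(Taxon36,(Taxon1,Taxon11))),((Taxon56,Taxon62),(((Taxon37,Taxon67),(Taxon15,Taxon9)),Taxon52)))).
That clade contains 15 terminal taxa: Taxon1, Taxon11, Taxon15, Taxon2, Taxon36, Taxon37, Taxon46, Taxon52, Taxon56, Taxon57, Taxon6, Taxon61, Taxon62, Taxon67, Taxon9.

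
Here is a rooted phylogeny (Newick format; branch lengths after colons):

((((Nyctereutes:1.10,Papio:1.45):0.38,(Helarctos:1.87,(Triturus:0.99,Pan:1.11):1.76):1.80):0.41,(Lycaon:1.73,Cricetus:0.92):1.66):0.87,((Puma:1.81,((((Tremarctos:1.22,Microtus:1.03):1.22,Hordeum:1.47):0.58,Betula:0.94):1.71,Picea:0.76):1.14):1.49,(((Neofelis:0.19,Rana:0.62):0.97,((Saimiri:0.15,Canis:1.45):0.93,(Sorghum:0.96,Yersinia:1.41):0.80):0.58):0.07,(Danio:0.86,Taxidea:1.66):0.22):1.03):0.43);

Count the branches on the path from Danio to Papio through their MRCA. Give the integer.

8

The MRCA of Danio and Papio is the root of the tree.
From Danio up to that node: 4 branches. From Papio up to the same node: 4 branches. Total: 4 + 4 = 8.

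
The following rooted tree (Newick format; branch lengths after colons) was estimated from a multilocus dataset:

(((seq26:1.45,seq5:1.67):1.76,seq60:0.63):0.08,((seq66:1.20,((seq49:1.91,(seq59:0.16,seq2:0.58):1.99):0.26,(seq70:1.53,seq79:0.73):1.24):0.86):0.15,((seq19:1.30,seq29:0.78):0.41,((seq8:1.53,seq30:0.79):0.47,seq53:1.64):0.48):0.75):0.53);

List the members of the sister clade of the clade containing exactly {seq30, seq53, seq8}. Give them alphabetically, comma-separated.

The clade containing exactly {seq30, seq53, seq8} attaches to the tree at the node subtending ((seq19,seq29),((seq8,seq30),seq53)).
The other lineage descending from that same node — the sister group — is (seq19,seq29); its 2 tips in alphabetical order are the answer.

seq19, seq29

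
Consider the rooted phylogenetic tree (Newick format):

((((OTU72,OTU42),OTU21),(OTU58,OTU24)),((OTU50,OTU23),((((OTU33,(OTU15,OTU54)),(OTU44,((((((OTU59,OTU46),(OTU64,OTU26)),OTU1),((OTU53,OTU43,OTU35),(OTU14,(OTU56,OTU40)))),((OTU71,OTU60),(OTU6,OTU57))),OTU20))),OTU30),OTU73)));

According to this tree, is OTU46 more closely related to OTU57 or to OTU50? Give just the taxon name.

OTU57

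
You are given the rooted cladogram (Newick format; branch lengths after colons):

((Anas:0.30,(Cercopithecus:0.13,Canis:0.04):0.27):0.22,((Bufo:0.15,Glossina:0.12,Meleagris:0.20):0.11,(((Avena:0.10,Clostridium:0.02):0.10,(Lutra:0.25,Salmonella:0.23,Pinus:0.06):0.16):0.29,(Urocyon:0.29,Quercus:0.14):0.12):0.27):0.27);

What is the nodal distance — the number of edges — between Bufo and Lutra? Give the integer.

6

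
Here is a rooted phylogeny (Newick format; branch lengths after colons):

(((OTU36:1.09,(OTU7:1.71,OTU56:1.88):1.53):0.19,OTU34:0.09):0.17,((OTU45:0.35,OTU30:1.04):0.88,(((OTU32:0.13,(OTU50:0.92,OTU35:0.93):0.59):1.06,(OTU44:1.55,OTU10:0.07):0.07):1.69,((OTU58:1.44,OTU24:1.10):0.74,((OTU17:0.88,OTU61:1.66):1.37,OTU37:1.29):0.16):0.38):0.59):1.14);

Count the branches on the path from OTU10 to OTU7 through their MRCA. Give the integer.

9

The MRCA of OTU10 and OTU7 is the root of the tree.
From OTU10 up to that node: 5 branches. From OTU7 up to the same node: 4 branches. Total: 5 + 4 = 9.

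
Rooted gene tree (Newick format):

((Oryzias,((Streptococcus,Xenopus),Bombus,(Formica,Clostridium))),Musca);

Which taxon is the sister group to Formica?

Formica attaches to the tree at the node subtending (Formica,Clostridium).
The other lineage descending from that same node — the sister group — is the single tip Clostridium.

Clostridium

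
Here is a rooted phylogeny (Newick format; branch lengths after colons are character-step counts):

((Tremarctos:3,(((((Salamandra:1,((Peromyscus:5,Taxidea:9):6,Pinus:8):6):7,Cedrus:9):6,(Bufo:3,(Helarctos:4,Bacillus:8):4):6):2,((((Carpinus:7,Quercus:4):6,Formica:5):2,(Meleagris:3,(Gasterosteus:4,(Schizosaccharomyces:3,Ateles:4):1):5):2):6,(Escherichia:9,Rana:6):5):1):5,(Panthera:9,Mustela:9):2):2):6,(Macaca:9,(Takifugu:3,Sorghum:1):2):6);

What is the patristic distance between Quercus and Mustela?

35

The path runs Quercus → … → MRCA → … → Mustela; the MRCA is the node subtending (((((Salamandra,((Peromyscus,Taxidea),Pinus)),Cedrus),(Bufo,(Helarctos,Bacillus))),((((Carpinus,Quercus),Formica),(Meleagris,(Gasterosteus,(Schizosaccharomyces,Ateles)))),(Escherichia,Rana))),(Panthera,Mustela)).
Branch lengths along that path: 4 + 6 + 2 + 6 + 1 + 5 + 2 + 9 = 35.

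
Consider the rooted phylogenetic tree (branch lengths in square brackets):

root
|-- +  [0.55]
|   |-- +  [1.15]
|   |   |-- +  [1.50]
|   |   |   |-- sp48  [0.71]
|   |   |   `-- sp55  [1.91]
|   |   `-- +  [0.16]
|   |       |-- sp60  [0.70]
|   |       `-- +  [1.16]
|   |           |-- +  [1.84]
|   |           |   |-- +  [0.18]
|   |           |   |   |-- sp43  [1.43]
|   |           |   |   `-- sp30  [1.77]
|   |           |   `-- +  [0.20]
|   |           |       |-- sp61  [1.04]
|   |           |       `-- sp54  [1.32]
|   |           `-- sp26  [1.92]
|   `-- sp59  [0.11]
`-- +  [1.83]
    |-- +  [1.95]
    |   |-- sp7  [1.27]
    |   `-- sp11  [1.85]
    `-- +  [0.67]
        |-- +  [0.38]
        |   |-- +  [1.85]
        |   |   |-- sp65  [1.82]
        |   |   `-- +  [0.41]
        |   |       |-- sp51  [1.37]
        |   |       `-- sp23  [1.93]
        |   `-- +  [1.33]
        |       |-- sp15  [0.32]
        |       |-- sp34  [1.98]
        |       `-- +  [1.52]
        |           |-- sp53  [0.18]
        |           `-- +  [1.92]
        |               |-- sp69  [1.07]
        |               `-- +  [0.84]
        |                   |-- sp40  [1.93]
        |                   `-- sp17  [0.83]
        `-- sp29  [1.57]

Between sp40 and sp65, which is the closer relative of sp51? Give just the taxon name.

sp65

The MRCA of sp51 and sp65 subtends (sp65,(sp51,sp23)) (3 taxa).
The MRCA of sp51 and sp40 subtends ((sp65,(sp51,sp23)),(sp15,sp34,(sp53,(sp69,(sp40,sp17))))) (9 taxa).
The first is nested inside the second, so sp51 shares a more recent common ancestor with sp65.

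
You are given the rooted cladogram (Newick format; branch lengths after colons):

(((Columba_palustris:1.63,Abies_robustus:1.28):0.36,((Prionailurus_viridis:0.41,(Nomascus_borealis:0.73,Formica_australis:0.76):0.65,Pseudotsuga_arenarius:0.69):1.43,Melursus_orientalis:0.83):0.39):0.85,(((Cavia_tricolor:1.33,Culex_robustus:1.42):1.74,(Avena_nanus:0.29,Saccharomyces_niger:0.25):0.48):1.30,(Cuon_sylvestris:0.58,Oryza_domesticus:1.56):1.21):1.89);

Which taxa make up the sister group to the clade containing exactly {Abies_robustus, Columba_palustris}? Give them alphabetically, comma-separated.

Formica_australis, Melursus_orientalis, Nomascus_borealis, Prionailurus_viridis, Pseudotsuga_arenarius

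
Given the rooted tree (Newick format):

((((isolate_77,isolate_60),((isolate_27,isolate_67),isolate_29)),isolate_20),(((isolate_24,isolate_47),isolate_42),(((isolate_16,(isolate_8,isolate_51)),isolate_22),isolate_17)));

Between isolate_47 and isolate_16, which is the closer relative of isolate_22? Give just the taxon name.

isolate_16

The MRCA of isolate_22 and isolate_16 subtends ((isolate_16,(isolate_8,isolate_51)),isolate_22) (4 taxa).
The MRCA of isolate_22 and isolate_47 subtends (((isolate_24,isolate_47),isolate_42),(((isolate_16,(isolate_8,isolate_51)),isolate_22),isolate_17)) (8 taxa).
The first is nested inside the second, so isolate_22 shares a more recent common ancestor with isolate_16.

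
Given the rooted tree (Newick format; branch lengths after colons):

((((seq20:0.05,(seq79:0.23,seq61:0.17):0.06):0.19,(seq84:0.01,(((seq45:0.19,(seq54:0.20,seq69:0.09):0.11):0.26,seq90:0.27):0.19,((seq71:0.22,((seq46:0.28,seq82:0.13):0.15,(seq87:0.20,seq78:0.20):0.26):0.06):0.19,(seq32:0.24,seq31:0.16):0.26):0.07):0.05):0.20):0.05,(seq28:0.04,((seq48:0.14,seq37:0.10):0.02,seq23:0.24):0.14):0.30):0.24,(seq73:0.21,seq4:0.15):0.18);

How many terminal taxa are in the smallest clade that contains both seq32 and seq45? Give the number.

The MRCA of seq32 and seq45 is the node subtending (((seq45,(seq54,seq69)),seq90),((seq71,((seq46,seq82),(seq87,seq78))),(seq32,seq31))).
That clade contains 11 terminal taxa: seq31, seq32, seq45, seq46, seq54, seq69, seq71, seq78, seq82, seq87, seq90.

11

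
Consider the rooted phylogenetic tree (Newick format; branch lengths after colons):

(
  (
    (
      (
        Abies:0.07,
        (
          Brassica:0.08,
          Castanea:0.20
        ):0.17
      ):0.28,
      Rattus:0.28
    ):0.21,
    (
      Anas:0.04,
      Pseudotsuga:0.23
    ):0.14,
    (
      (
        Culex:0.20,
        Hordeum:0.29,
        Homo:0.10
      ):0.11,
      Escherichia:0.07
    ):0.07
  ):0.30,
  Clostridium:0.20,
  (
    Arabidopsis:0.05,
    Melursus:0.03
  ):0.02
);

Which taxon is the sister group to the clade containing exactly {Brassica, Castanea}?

Abies

The clade containing exactly {Brassica, Castanea} attaches to the tree at the node subtending (Abies,(Brassica,Castanea)).
The other lineage descending from that same node — the sister group — is the single tip Abies.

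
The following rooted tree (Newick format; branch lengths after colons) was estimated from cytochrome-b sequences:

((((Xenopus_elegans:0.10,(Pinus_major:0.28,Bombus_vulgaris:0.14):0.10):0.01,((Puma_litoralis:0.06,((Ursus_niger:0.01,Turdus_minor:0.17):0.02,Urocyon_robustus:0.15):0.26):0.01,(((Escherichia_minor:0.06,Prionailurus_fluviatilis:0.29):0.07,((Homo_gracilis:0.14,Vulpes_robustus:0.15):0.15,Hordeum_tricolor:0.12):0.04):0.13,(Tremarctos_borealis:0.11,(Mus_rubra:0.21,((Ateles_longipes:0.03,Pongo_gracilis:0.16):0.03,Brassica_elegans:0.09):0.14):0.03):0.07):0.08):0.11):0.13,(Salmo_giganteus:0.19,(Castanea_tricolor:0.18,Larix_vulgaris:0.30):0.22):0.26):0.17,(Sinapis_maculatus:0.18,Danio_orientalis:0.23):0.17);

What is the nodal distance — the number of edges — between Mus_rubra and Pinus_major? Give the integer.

8

The MRCA of Mus_rubra and Pinus_major is the node subtending ((Xenopus_elegans,(Pinus_major,Bombus_vulgaris)),((Puma_litoralis,((Ursus_niger,Turdus_minor),Urocyon_robustus)),(((Escherichia_minor,Prionailurus_fluviatilis),((Homo_gracilis,Vulpes_robustus),Hordeum_tricolor)),(Tremarctos_borealis,(Mus_rubra,((Ateles_longipes,Pongo_gracilis),Brassica_elegans)))))).
From Mus_rubra up to that node: 5 branches. From Pinus_major up to the same node: 3 branches. Total: 5 + 3 = 8.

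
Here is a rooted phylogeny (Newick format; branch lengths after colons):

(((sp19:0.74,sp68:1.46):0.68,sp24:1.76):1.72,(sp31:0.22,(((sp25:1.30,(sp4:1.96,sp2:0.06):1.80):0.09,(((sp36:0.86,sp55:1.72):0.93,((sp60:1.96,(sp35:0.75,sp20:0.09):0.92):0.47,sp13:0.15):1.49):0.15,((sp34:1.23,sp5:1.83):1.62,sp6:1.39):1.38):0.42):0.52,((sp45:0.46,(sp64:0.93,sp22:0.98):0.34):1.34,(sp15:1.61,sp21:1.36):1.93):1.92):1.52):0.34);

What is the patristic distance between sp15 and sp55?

9.20

The path runs sp15 → … → MRCA → … → sp55; the MRCA is the node subtending (((sp25,(sp4,sp2)),(((sp36,sp55),((sp60,(sp35,sp20)),sp13)),((sp34,sp5),sp6))),((sp45,(sp64,sp22)),(sp15,sp21))).
Branch lengths along that path: 1.61 + 1.93 + 1.92 + 0.52 + 0.42 + 0.15 + 0.93 + 1.72 = 9.20.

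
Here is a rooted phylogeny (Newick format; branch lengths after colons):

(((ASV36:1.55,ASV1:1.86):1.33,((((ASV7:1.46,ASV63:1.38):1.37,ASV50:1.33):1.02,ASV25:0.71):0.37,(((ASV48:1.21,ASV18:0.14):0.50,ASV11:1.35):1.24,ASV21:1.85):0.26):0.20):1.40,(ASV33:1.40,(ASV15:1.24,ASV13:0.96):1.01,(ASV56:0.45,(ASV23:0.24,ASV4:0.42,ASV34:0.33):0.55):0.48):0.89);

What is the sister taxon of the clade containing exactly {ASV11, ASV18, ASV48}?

ASV21

The clade containing exactly {ASV11, ASV18, ASV48} attaches to the tree at the node subtending (((ASV48,ASV18),ASV11),ASV21).
The other lineage descending from that same node — the sister group — is the single tip ASV21.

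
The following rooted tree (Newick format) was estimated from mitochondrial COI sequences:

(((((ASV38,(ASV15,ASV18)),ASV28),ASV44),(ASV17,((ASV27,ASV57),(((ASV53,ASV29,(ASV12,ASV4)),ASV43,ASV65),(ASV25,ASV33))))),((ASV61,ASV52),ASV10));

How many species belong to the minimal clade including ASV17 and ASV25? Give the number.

The MRCA of ASV17 and ASV25 is the node subtending (ASV17,((ASV27,ASV57),(((ASV53,ASV29,(ASV12,ASV4)),ASV43,ASV65),(ASV25,ASV33)))).
That clade contains 11 terminal taxa: ASV12, ASV17, ASV25, ASV27, ASV29, ASV33, ASV4, ASV43, ASV53, ASV57, ASV65.

11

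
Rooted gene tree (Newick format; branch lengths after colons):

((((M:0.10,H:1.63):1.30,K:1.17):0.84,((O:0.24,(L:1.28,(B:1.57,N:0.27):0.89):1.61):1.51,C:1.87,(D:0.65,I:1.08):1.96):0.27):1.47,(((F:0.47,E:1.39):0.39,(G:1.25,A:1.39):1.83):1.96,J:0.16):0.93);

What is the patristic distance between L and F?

9.89

The path runs L → … → MRCA → … → F; the MRCA is the root of the tree.
Branch lengths along that path: 1.28 + 1.61 + 1.51 + 0.27 + 1.47 + 0.93 + 1.96 + 0.39 + 0.47 = 9.89.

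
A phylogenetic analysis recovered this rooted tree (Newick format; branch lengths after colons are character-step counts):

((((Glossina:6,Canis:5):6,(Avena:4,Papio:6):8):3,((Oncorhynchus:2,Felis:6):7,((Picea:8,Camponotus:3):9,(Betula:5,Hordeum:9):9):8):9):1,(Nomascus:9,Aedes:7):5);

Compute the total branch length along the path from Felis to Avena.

37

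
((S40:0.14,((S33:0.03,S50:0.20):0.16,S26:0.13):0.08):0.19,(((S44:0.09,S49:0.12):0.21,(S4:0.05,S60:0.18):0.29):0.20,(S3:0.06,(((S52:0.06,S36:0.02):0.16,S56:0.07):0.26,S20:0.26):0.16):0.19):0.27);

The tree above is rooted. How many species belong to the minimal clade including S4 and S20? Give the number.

The MRCA of S4 and S20 is the node subtending (((S44,S49),(S4,S60)),(S3,(((S52,S36),S56),S20))).
That clade contains 9 terminal taxa: S20, S3, S36, S4, S44, S49, S52, S56, S60.

9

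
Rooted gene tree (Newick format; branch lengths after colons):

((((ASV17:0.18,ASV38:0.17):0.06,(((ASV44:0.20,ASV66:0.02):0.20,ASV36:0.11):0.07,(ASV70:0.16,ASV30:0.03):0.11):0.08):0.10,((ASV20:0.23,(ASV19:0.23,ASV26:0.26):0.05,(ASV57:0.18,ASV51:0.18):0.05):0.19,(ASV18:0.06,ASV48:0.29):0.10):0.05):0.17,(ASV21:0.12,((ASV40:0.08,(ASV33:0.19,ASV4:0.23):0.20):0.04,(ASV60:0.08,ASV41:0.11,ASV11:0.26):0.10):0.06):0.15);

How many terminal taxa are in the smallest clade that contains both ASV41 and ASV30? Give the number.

21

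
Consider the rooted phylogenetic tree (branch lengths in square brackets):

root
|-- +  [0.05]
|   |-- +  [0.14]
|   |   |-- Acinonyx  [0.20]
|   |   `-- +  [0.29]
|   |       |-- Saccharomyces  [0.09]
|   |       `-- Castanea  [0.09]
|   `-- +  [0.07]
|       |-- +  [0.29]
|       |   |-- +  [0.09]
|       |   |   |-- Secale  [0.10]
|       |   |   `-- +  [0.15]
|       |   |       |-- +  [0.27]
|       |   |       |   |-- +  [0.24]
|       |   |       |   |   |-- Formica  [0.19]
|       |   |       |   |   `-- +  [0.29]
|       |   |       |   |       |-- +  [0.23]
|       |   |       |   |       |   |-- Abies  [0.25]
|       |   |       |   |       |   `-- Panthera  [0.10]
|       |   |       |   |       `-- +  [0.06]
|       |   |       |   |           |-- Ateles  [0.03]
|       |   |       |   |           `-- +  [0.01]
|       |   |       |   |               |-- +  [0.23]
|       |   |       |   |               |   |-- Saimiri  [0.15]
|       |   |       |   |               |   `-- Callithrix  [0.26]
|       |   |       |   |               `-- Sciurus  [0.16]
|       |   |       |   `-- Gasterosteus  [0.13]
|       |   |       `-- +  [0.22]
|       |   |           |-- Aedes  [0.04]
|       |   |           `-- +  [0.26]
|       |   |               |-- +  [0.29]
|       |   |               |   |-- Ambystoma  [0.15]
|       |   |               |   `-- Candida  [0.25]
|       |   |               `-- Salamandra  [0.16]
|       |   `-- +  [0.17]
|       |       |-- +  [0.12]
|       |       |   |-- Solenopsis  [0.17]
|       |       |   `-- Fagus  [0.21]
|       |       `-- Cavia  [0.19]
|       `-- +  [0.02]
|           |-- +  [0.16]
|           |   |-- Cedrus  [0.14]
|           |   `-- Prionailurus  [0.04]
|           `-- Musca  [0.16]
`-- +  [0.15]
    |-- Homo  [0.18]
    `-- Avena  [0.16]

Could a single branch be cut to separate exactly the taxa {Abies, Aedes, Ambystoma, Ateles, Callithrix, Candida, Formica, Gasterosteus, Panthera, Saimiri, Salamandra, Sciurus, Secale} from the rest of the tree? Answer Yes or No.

Yes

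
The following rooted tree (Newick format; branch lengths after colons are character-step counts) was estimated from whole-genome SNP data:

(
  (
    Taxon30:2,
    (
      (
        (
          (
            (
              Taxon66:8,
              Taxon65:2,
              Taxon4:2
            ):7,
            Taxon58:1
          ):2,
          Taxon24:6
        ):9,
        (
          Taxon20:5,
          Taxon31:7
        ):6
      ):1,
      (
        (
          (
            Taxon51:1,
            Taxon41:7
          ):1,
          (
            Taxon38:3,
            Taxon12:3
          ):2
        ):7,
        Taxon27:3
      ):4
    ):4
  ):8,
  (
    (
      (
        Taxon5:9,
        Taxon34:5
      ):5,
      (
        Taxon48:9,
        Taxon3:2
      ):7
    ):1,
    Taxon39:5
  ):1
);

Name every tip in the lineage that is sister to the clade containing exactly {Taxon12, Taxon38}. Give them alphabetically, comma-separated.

Taxon41, Taxon51

The clade containing exactly {Taxon12, Taxon38} attaches to the tree at the node subtending ((Taxon51,Taxon41),(Taxon38,Taxon12)).
The other lineage descending from that same node — the sister group — is (Taxon51,Taxon41); its 2 tips in alphabetical order are the answer.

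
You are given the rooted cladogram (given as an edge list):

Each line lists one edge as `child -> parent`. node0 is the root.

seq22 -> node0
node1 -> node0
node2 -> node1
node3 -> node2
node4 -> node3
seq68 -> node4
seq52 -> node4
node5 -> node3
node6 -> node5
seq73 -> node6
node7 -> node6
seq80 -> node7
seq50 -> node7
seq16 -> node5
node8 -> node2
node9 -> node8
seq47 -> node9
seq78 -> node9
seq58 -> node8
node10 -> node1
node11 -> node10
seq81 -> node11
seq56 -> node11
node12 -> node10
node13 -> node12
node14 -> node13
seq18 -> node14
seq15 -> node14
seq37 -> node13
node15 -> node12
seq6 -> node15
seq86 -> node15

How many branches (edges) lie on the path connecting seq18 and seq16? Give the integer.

The MRCA of seq18 and seq16 is the node subtending ((((seq68,seq52),((seq73,(seq80,seq50)),seq16)),((seq47,seq78),seq58)),((seq81,seq56),(((seq18,seq15),seq37),(seq6,seq86)))).
From seq18 up to that node: 5 branches. From seq16 up to the same node: 4 branches. Total: 5 + 4 = 9.

9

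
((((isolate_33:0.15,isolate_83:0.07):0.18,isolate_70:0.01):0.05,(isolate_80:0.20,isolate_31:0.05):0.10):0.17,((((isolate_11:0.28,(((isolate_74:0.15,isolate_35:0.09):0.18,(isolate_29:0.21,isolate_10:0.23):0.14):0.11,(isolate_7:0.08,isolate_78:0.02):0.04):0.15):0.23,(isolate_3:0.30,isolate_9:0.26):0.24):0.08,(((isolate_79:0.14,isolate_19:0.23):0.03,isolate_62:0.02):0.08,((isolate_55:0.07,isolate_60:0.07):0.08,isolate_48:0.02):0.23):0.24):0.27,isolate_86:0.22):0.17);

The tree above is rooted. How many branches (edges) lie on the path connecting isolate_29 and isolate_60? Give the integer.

10

The MRCA of isolate_29 and isolate_60 is the node subtending (((isolate_11,(((isolate_74,isolate_35),(isolate_29,isolate_10)),(isolate_7,isolate_78))),(isolate_3,isolate_9)),(((isolate_79,isolate_19),isolate_62),((isolate_55,isolate_60),isolate_48))).
From isolate_29 up to that node: 6 branches. From isolate_60 up to the same node: 4 branches. Total: 6 + 4 = 10.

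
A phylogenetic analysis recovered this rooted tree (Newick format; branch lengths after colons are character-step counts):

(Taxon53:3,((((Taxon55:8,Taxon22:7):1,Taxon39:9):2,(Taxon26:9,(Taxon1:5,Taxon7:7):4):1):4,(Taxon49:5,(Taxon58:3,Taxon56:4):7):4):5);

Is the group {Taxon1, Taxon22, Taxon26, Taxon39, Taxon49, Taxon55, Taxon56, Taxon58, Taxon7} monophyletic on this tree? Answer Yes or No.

The most recent common ancestor of these taxa subtends ((((Taxon55,Taxon22),Taxon39),(Taxon26,(Taxon1,Taxon7))),(Taxon49,(Taxon58,Taxon56))).
That clade has exactly 9 tips — every listed taxon and nothing else — so the group is monophyletic.

Yes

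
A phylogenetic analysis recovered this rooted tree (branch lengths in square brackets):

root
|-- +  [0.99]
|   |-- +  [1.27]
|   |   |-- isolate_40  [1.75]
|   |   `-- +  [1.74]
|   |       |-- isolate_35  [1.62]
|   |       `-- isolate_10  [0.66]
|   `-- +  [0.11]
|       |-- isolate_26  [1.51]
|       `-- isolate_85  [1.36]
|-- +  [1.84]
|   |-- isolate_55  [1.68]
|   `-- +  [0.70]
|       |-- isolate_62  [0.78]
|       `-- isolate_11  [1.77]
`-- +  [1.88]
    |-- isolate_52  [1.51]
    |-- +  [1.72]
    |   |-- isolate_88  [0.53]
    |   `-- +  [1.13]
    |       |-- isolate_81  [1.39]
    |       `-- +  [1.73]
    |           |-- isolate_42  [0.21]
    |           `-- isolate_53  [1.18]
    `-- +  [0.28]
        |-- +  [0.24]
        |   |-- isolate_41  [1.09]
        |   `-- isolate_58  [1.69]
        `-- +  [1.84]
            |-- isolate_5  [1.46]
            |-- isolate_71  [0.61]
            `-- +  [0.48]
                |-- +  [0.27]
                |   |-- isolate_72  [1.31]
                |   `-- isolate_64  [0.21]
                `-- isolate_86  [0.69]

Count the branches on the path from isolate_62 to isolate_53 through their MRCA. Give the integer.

The MRCA of isolate_62 and isolate_53 is the root of the tree.
From isolate_62 up to that node: 3 branches. From isolate_53 up to the same node: 5 branches. Total: 3 + 5 = 8.

8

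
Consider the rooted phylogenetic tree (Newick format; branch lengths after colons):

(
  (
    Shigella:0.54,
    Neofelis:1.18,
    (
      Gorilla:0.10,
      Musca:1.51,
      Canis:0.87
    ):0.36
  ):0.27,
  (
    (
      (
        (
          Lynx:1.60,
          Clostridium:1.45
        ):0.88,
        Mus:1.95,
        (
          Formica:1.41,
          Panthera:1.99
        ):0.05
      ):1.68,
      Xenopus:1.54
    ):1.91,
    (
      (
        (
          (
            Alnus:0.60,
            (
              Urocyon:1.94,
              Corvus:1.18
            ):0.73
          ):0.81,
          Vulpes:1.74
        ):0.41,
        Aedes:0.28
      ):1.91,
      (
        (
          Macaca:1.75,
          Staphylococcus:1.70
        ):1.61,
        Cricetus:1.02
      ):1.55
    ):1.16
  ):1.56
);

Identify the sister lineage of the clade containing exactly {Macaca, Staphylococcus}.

The clade containing exactly {Macaca, Staphylococcus} attaches to the tree at the node subtending ((Macaca,Staphylococcus),Cricetus).
The other lineage descending from that same node — the sister group — is the single tip Cricetus.

Cricetus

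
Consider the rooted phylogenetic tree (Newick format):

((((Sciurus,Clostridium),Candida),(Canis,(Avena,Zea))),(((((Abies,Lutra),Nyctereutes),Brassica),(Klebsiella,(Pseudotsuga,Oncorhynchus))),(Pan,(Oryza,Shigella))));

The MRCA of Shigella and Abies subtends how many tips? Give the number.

10

The MRCA of Shigella and Abies is the node subtending (((((Abies,Lutra),Nyctereutes),Brassica),(Klebsiella,(Pseudotsuga,Oncorhynchus))),(Pan,(Oryza,Shigella))).
That clade contains 10 terminal taxa: Abies, Brassica, Klebsiella, Lutra, Nyctereutes, Oncorhynchus, Oryza, Pan, Pseudotsuga, Shigella.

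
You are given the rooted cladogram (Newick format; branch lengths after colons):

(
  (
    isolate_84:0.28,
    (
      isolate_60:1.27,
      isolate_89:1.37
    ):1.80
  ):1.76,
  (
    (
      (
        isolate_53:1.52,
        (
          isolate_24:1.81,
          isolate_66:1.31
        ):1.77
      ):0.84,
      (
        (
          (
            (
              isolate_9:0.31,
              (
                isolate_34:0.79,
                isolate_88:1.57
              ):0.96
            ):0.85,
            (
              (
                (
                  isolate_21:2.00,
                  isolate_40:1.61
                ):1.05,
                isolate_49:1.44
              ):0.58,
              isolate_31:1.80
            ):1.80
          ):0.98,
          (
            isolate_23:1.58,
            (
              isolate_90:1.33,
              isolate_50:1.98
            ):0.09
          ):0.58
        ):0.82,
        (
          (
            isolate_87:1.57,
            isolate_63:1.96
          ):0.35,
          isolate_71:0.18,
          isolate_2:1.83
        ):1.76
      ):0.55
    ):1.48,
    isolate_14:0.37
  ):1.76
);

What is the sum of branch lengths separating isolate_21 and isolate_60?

15.85

The path runs isolate_21 → … → MRCA → … → isolate_60; the MRCA is the root of the tree.
Branch lengths along that path: 2.00 + 1.05 + 0.58 + 1.80 + 0.98 + 0.82 + 0.55 + 1.48 + 1.76 + 1.76 + 1.80 + 1.27 = 15.85.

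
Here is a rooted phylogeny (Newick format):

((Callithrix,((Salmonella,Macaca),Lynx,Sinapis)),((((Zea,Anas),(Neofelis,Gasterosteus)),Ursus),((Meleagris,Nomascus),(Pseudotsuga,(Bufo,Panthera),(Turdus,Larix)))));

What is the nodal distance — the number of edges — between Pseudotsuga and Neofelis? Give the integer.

7

The MRCA of Pseudotsuga and Neofelis is the node subtending ((((Zea,Anas),(Neofelis,Gasterosteus)),Ursus),((Meleagris,Nomascus),(Pseudotsuga,(Bufo,Panthera),(Turdus,Larix)))).
From Pseudotsuga up to that node: 3 branches. From Neofelis up to the same node: 4 branches. Total: 3 + 4 = 7.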